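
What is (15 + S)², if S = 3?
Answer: 324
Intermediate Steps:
(15 + S)² = (15 + 3)² = 18² = 324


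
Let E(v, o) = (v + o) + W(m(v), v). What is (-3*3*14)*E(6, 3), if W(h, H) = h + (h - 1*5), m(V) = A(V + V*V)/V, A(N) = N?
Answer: -2268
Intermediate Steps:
m(V) = (V + V²)/V (m(V) = (V + V*V)/V = (V + V²)/V)
W(h, H) = -5 + 2*h (W(h, H) = h + (h - 5) = h + (-5 + h) = -5 + 2*h)
E(v, o) = -3 + o + 3*v (E(v, o) = (v + o) + (-5 + 2*(1 + v)) = (o + v) + (-5 + (2 + 2*v)) = (o + v) + (-3 + 2*v) = -3 + o + 3*v)
(-3*3*14)*E(6, 3) = (-3*3*14)*(-3 + 3 + 3*6) = (-9*14)*(-3 + 3 + 18) = -126*18 = -2268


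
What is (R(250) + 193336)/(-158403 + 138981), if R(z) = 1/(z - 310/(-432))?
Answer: -5235055648/525899205 ≈ -9.9545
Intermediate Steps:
R(z) = 1/(155/216 + z) (R(z) = 1/(z - 310*(-1/432)) = 1/(z + 155/216) = 1/(155/216 + z))
(R(250) + 193336)/(-158403 + 138981) = (216/(155 + 216*250) + 193336)/(-158403 + 138981) = (216/(155 + 54000) + 193336)/(-19422) = (216/54155 + 193336)*(-1/19422) = (10470111296/54155)*(-1/19422) = -5235055648/525899205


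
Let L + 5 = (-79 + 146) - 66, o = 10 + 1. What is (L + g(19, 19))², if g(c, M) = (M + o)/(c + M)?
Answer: 3721/361 ≈ 10.307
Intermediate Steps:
o = 11
g(c, M) = (11 + M)/(M + c) (g(c, M) = (M + 11)/(c + M) = (11 + M)/(M + c))
L = -4 (L = -5 + ((-79 + 146) - 66) = -5 + (67 - 66) = -5 + 1 = -4)
(L + g(19, 19))² = (-4 + (11 + 19)/(19 + 19))² = (-4 + 30/38)² = (-4 + (1/38)*30)² = (-4 + 15/19)² = (-61/19)² = 3721/361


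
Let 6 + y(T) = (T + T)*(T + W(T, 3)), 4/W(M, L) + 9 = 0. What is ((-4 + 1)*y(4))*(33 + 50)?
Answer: -16766/3 ≈ -5588.7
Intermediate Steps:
W(M, L) = -4/9 (W(M, L) = 4/(-9 + 0) = 4/(-9) = 4*(-⅑) = -4/9)
y(T) = -6 + 2*T*(-4/9 + T) (y(T) = -6 + (T + T)*(T - 4/9) = -6 + (2*T)*(-4/9 + T) = -6 + 2*T*(-4/9 + T))
((-4 + 1)*y(4))*(33 + 50) = ((-4 + 1)*(-6 + 2*4² - 8/9*4))*(33 + 50) = -3*(-6 + 2*16 - 32/9)*83 = -3*(-6 + 32 - 32/9)*83 = -3*202/9*83 = -202/3*83 = -16766/3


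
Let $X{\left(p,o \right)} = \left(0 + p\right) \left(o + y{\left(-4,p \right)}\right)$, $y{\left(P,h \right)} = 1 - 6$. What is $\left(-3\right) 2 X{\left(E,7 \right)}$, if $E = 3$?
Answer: $-36$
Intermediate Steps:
$y{\left(P,h \right)} = -5$ ($y{\left(P,h \right)} = 1 - 6 = -5$)
$X{\left(p,o \right)} = p \left(-5 + o\right)$ ($X{\left(p,o \right)} = \left(0 + p\right) \left(o - 5\right) = p \left(-5 + o\right)$)
$\left(-3\right) 2 X{\left(E,7 \right)} = \left(-3\right) 2 \cdot 3 \left(-5 + 7\right) = - 6 \cdot 3 \cdot 2 = \left(-6\right) 6 = -36$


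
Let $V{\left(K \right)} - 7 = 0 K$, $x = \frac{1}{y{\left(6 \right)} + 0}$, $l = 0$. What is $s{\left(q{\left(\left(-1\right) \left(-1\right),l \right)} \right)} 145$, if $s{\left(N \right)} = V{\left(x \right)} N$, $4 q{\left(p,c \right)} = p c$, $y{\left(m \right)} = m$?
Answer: $0$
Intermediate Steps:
$x = \frac{1}{6}$ ($x = \frac{1}{6 + 0} = \frac{1}{6} \approx 0.16667$)
$q{\left(p,c \right)} = \frac{c p}{4}$ ($q{\left(p,c \right)} = \frac{p c}{4} = \frac{c p}{4}$)
$V{\left(K \right)} = 7$ ($V{\left(K \right)} = 7 + 0 K = 7 + 0 = 7$)
$s{\left(N \right)} = 7 N$
$s{\left(q{\left(\left(-1\right) \left(-1\right),l \right)} \right)} 145 = 7 \cdot \frac{1}{4} \cdot 0 \left(\left(-1\right) \left(-1\right)\right) 145 = 7 \cdot \frac{1}{4} \cdot 0 \cdot 1 \cdot 145 = 7 \cdot 0 \cdot 145 = 0 \cdot 145 = 0$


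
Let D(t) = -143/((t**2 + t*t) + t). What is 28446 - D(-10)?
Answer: 5404883/190 ≈ 28447.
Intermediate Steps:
D(t) = -143/(t + 2*t**2) (D(t) = -143/((t**2 + t**2) + t) = -143/(2*t**2 + t) = -143/(t + 2*t**2))
28446 - D(-10) = 28446 - (-143)/((-10)*(1 + 2*(-10))) = 28446 - (-143)*(-1)/(10*(1 - 20)) = 28446 - (-143)*(-1)/(10*(-19)) = 28446 - (-143)*(-1)*(-1)/(10*19) = 28446 - 1*(-143/190) = 28446 + 143/190 = 5404883/190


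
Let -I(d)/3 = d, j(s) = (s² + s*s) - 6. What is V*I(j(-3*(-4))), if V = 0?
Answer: 0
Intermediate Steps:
j(s) = -6 + 2*s² (j(s) = (s² + s²) - 6 = 2*s² - 6 = -6 + 2*s²)
I(d) = -3*d
V*I(j(-3*(-4))) = 0*(-3*(-6 + 2*(-3*(-4))²)) = 0*(-3*(-6 + 2*12²)) = 0*(-3*(-6 + 2*144)) = 0*(-3*(-6 + 288)) = 0*(-3*282) = 0*(-846) = 0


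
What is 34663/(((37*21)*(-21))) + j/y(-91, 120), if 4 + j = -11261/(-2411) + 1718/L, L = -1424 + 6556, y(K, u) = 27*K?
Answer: -8365044714671/3936939881238 ≈ -2.1248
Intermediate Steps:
L = 5132
j = 6220271/6186626 (j = -4 + (-11261/(-2411) + 1718/5132) = -4 + (-11261*(-1/2411) + 1718*(1/5132)) = -4 + (11261/2411 + 859/2566) = -4 + 30966775/6186626 = 6220271/6186626 ≈ 1.0054)
34663/(((37*21)*(-21))) + j/y(-91, 120) = 34663/(((37*21)*(-21))) + 6220271/(6186626*((27*(-91)))) = 34663/((777*(-21))) + (6220271/6186626)/(-2457) = 34663/(-16317) + (6220271/6186626)*(-1/2457) = 34663*(-1/16317) - 6220271/15200540082 = -34663/16317 - 6220271/15200540082 = -8365044714671/3936939881238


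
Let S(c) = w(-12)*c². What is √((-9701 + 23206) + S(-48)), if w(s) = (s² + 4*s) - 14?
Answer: 11*√1673 ≈ 449.93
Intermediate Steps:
w(s) = -14 + s² + 4*s
S(c) = 82*c² (S(c) = (-14 + (-12)² + 4*(-12))*c² = (-14 + 144 - 48)*c² = 82*c²)
√((-9701 + 23206) + S(-48)) = √((-9701 + 23206) + 82*(-48)²) = √(13505 + 82*2304) = √(13505 + 188928) = √202433 = 11*√1673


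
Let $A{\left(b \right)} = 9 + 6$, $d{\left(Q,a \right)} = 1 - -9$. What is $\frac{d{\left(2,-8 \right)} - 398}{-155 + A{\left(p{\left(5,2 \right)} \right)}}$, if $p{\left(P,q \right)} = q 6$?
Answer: $\frac{97}{35} \approx 2.7714$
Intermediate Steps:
$p{\left(P,q \right)} = 6 q$
$d{\left(Q,a \right)} = 10$ ($d{\left(Q,a \right)} = 1 + 9 = 10$)
$A{\left(b \right)} = 15$
$\frac{d{\left(2,-8 \right)} - 398}{-155 + A{\left(p{\left(5,2 \right)} \right)}} = \frac{10 - 398}{-155 + 15} = - \frac{388}{-140} = \left(-388\right) \left(- \frac{1}{140}\right) = \frac{97}{35}$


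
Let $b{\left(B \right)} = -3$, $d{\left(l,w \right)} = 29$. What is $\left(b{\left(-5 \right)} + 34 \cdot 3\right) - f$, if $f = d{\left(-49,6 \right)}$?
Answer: $70$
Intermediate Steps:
$f = 29$
$\left(b{\left(-5 \right)} + 34 \cdot 3\right) - f = \left(-3 + 34 \cdot 3\right) - 29 = \left(-3 + 102\right) - 29 = 99 - 29 = 70$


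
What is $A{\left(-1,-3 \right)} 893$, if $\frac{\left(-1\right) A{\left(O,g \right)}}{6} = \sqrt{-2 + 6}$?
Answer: $-10716$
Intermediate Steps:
$A{\left(O,g \right)} = -12$ ($A{\left(O,g \right)} = - 6 \sqrt{-2 + 6} = - 6 \sqrt{4} = \left(-6\right) 2 = -12$)
$A{\left(-1,-3 \right)} 893 = \left(-12\right) 893 = -10716$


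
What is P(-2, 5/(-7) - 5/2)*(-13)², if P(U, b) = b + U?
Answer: -12337/14 ≈ -881.21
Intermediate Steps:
P(U, b) = U + b
P(-2, 5/(-7) - 5/2)*(-13)² = (-2 + (5/(-7) - 5/2))*(-13)² = (-2 + (5*(-⅐) - 5*½))*169 = (-2 + (-5/7 - 5/2))*169 = (-2 - 45/14)*169 = -73/14*169 = -12337/14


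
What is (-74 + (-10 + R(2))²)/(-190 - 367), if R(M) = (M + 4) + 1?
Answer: 65/557 ≈ 0.11670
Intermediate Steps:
R(M) = 5 + M (R(M) = (4 + M) + 1 = 5 + M)
(-74 + (-10 + R(2))²)/(-190 - 367) = (-74 + (-10 + (5 + 2))²)/(-190 - 367) = (-74 + (-10 + 7)²)/(-557) = (-74 + (-3)²)*(-1/557) = (-74 + 9)*(-1/557) = -65*(-1/557) = 65/557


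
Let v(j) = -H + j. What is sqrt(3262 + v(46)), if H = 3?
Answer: sqrt(3305) ≈ 57.489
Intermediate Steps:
v(j) = -3 + j (v(j) = -1*3 + j = -3 + j)
sqrt(3262 + v(46)) = sqrt(3262 + (-3 + 46)) = sqrt(3262 + 43) = sqrt(3305)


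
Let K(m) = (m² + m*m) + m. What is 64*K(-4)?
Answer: 1792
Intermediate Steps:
K(m) = m + 2*m² (K(m) = (m² + m²) + m = 2*m² + m = m + 2*m²)
64*K(-4) = 64*(-4*(1 + 2*(-4))) = 64*(-4*(1 - 8)) = 64*(-4*(-7)) = 64*28 = 1792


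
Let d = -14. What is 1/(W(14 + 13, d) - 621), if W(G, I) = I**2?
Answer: -1/425 ≈ -0.0023529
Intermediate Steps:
1/(W(14 + 13, d) - 621) = 1/((-14)**2 - 621) = 1/(196 - 621) = 1/(-425) = -1/425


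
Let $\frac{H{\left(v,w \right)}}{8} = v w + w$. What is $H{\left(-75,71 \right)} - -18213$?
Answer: $-23819$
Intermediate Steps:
$H{\left(v,w \right)} = 8 w + 8 v w$ ($H{\left(v,w \right)} = 8 \left(v w + w\right) = 8 \left(w + v w\right) = 8 w + 8 v w$)
$H{\left(-75,71 \right)} - -18213 = 8 \cdot 71 \left(1 - 75\right) - -18213 = 8 \cdot 71 \left(-74\right) + 18213 = -42032 + 18213 = -23819$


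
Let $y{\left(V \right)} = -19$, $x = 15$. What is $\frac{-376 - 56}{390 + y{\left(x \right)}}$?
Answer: $- \frac{432}{371} \approx -1.1644$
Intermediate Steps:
$\frac{-376 - 56}{390 + y{\left(x \right)}} = \frac{-376 - 56}{390 - 19} = - \frac{432}{371}$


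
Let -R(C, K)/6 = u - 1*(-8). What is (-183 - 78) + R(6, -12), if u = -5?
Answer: -279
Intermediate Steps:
R(C, K) = -18 (R(C, K) = -6*(-5 - 1*(-8)) = -6*(-5 + 8) = -6*3 = -18)
(-183 - 78) + R(6, -12) = (-183 - 78) - 18 = -261 - 18 = -279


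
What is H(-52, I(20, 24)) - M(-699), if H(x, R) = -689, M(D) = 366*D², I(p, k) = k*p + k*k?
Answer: -178828655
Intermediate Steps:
I(p, k) = k² + k*p (I(p, k) = k*p + k² = k² + k*p)
H(-52, I(20, 24)) - M(-699) = -689 - 366*(-699)² = -689 - 366*488601 = -689 - 1*178827966 = -689 - 178827966 = -178828655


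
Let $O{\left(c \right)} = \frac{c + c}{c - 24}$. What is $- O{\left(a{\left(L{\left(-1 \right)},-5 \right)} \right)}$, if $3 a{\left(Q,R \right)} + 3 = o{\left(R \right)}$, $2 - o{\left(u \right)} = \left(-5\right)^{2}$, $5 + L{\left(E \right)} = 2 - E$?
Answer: $- \frac{26}{49} \approx -0.53061$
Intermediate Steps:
$L{\left(E \right)} = -3 - E$ ($L{\left(E \right)} = -5 - \left(-2 + E\right) = -3 - E$)
$o{\left(u \right)} = -23$ ($o{\left(u \right)} = 2 - \left(-5\right)^{2} = 2 - 25 = -23$)
$a{\left(Q,R \right)} = - \frac{26}{3}$ ($a{\left(Q,R \right)} = -1 + \frac{1}{3} \left(-23\right) = -1 - \frac{23}{3} = - \frac{26}{3}$)
$O{\left(c \right)} = \frac{2 c}{-24 + c}$
$- O{\left(a{\left(L{\left(-1 \right)},-5 \right)} \right)} = - \frac{2 \left(-26\right)}{3 \left(-24 - \frac{26}{3}\right)} = - \frac{2 \left(-26\right)}{3 \left(- \frac{98}{3}\right)} = - \frac{2 \left(-26\right) \left(-3\right)}{3 \cdot 98} = \left(-1\right) \frac{26}{49} = - \frac{26}{49}$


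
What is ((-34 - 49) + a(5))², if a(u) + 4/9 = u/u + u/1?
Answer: 485809/81 ≈ 5997.6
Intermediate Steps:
a(u) = 5/9 + u (a(u) = -4/9 + (u/u + u/1) = -4/9 + (1 + u*1) = -4/9 + (1 + u) = 5/9 + u)
((-34 - 49) + a(5))² = ((-34 - 49) + (5/9 + 5))² = (-83 + 50/9)² = (-697/9)² = 485809/81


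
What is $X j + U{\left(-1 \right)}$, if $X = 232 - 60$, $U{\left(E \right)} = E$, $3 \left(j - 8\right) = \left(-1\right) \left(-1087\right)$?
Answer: $\frac{191089}{3} \approx 63696.0$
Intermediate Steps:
$j = \frac{1111}{3}$ ($j = 8 + \frac{\left(-1\right) \left(-1087\right)}{3} = 8 + \frac{1}{3} \cdot 1087 = 8 + \frac{1087}{3} = \frac{1111}{3} \approx 370.33$)
$X = 172$
$X j + U{\left(-1 \right)} = 172 \cdot \frac{1111}{3} - 1 = \frac{191092}{3} - 1 = \frac{191089}{3}$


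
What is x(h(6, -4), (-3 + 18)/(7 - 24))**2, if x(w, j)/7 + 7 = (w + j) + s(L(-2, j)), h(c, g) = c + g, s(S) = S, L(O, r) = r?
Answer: 648025/289 ≈ 2242.3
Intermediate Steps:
x(w, j) = -49 + 7*w + 14*j (x(w, j) = -49 + 7*((w + j) + j) = -49 + 7*((j + w) + j) = -49 + 7*(w + 2*j) = -49 + (7*w + 14*j) = -49 + 7*w + 14*j)
x(h(6, -4), (-3 + 18)/(7 - 24))**2 = (-49 + 7*(6 - 4) + 14*((-3 + 18)/(7 - 24)))**2 = (-49 + 7*2 + 14*(15/(-17)))**2 = (-49 + 14 + 14*(15*(-1/17)))**2 = (-49 + 14 + 14*(-15/17))**2 = (-49 + 14 - 210/17)**2 = (-805/17)**2 = 648025/289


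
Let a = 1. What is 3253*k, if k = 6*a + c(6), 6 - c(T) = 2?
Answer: 32530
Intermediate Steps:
c(T) = 4 (c(T) = 6 - 1*2 = 6 - 2 = 4)
k = 10 (k = 6*1 + 4 = 6 + 4 = 10)
3253*k = 3253*10 = 32530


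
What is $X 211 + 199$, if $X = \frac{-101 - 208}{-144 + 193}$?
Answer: $- \frac{55448}{49} \approx -1131.6$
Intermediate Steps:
$X = - \frac{309}{49} \approx -6.3061$
$X 211 + 199 = \left(- \frac{309}{49}\right) 211 + 199 = - \frac{65199}{49} + 199 = - \frac{55448}{49}$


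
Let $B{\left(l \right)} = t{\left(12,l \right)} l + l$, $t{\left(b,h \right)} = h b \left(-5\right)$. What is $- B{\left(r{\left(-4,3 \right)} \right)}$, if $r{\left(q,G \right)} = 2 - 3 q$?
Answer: $11746$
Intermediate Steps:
$t{\left(b,h \right)} = - 5 b h$ ($t{\left(b,h \right)} = b h \left(-5\right) = - 5 b h$)
$B{\left(l \right)} = l - 60 l^{2}$ ($B{\left(l \right)} = \left(-5\right) 12 l l + l = - 60 l l + l = - 60 l^{2} + l = l - 60 l^{2}$)
$- B{\left(r{\left(-4,3 \right)} \right)} = - \left(2 - -12\right) \left(1 - 60 \left(2 - -12\right)\right) = - \left(2 + 12\right) \left(1 - 60 \left(2 + 12\right)\right) = - 14 \left(1 - 840\right) = - 14 \left(-839\right) = \left(-1\right) \left(-11746\right) = 11746$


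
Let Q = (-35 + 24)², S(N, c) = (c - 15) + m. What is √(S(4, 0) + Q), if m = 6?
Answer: 4*√7 ≈ 10.583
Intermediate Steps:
S(N, c) = -9 + c (S(N, c) = (c - 15) + 6 = (-15 + c) + 6 = -9 + c)
Q = 121 (Q = (-11)² = 121)
√(S(4, 0) + Q) = √((-9 + 0) + 121) = √(-9 + 121) = √112 = 4*√7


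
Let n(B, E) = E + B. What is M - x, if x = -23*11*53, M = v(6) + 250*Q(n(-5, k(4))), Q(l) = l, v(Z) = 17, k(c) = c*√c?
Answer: 14176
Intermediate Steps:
k(c) = c^(3/2)
n(B, E) = B + E
M = 767 (M = 17 + 250*(-5 + 4^(3/2)) = 17 + 250*(-5 + 8) = 17 + 250*3 = 17 + 750 = 767)
x = -13409 (x = -253*53 = -13409)
M - x = 767 - 1*(-13409) = 767 + 13409 = 14176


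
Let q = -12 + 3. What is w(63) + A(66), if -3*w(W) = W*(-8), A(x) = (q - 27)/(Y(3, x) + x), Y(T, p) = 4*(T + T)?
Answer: 838/5 ≈ 167.60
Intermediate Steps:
q = -9
Y(T, p) = 8*T (Y(T, p) = 4*(2*T) = 8*T)
A(x) = -36/(24 + x) (A(x) = (-9 - 27)/(8*3 + x) = -36/(24 + x))
w(W) = 8*W/3 (w(W) = -W*(-8)/3 = -(-8)*W/3 = 8*W/3)
w(63) + A(66) = (8/3)*63 - 36/(24 + 66) = 168 - 36/90 = 168 - 36*1/90 = 168 - ⅖ = 838/5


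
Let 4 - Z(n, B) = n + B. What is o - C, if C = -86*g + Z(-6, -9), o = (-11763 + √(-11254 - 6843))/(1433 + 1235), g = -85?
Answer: -19565535/2668 + I*√18097/2668 ≈ -7333.4 + 0.050422*I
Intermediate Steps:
Z(n, B) = 4 - B - n (Z(n, B) = 4 - (n + B) = 4 - (B + n) = 4 + (-B - n) = 4 - B - n)
o = -11763/2668 + I*√18097/2668 (o = (-11763 + √(-18097))/2668 = (-11763 + I*√18097)*(1/2668) = -11763/2668 + I*√18097/2668 ≈ -4.4089 + 0.050422*I)
C = 7329 (C = -86*(-85) + (4 - 1*(-9) - 1*(-6)) = 7310 + (4 + 9 + 6) = 7310 + 19 = 7329)
o - C = (-11763/2668 + I*√18097/2668) - 1*7329 = (-11763/2668 + I*√18097/2668) - 7329 = -19565535/2668 + I*√18097/2668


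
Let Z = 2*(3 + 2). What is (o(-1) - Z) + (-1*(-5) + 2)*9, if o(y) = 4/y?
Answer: 49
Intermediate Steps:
Z = 10 (Z = 2*5 = 10)
(o(-1) - Z) + (-1*(-5) + 2)*9 = (4/(-1) - 1*10) + (-1*(-5) + 2)*9 = (4*(-1) - 10) + (5 + 2)*9 = (-4 - 10) + 7*9 = -14 + 63 = 49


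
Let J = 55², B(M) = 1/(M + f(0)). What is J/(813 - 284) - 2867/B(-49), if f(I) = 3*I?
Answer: 74318532/529 ≈ 1.4049e+5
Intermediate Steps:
B(M) = 1/M (B(M) = 1/(M + 3*0) = 1/(M + 0) = 1/M)
J = 3025
J/(813 - 284) - 2867/B(-49) = 3025/(813 - 284) - 2867/(1/(-49)) = 3025/529 - 2867/(-1/49) = 3025*(1/529) - 2867*(-49) = 3025/529 + 140483 = 74318532/529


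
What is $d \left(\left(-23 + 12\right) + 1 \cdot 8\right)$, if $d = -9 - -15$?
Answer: $-18$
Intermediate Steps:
$d = 6$ ($d = -9 + 15 = 6$)
$d \left(\left(-23 + 12\right) + 1 \cdot 8\right) = 6 \left(\left(-23 + 12\right) + 1 \cdot 8\right) = 6 \left(-11 + 8\right) = 6 \left(-3\right) = -18$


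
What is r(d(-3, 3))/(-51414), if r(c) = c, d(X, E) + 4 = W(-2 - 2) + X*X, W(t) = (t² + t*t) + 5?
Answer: -7/8569 ≈ -0.00081690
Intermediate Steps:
W(t) = 5 + 2*t² (W(t) = (t² + t²) + 5 = 2*t² + 5 = 5 + 2*t²)
d(X, E) = 33 + X² (d(X, E) = -4 + ((5 + 2*(-2 - 2)²) + X*X) = -4 + ((5 + 2*(-4)²) + X²) = -4 + ((5 + 2*16) + X²) = -4 + ((5 + 32) + X²) = -4 + (37 + X²) = 33 + X²)
r(d(-3, 3))/(-51414) = (33 + (-3)²)/(-51414) = (33 + 9)*(-1/51414) = 42*(-1/51414) = -7/8569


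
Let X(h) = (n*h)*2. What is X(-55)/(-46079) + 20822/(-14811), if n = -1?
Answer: -87371468/62043279 ≈ -1.4082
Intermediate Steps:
X(h) = -2*h (X(h) = -h*2 = -2*h)
X(-55)/(-46079) + 20822/(-14811) = -2*(-55)/(-46079) + 20822/(-14811) = 110*(-1/46079) + 20822*(-1/14811) = -10/4189 - 20822/14811 = -87371468/62043279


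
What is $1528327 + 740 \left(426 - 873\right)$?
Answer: $1197547$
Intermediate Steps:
$1528327 + 740 \left(426 - 873\right) = 1528327 + 740 \left(-447\right) = 1528327 - 330780 = 1197547$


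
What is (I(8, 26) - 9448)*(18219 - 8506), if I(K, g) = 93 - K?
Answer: -90942819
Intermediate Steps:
(I(8, 26) - 9448)*(18219 - 8506) = ((93 - 1*8) - 9448)*(18219 - 8506) = ((93 - 8) - 9448)*9713 = (85 - 9448)*9713 = -9363*9713 = -90942819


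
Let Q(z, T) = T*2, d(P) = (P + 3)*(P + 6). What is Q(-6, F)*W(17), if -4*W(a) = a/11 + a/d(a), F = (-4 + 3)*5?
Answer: 8007/2024 ≈ 3.9560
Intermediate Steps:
F = -5 (F = -1*5 = -5)
d(P) = (3 + P)*(6 + P)
Q(z, T) = 2*T
W(a) = -a/44 - a/(4*(18 + a² + 9*a)) (W(a) = -(a/11 + a/(18 + a² + 9*a))/4 = -a/44 - a/(4*(18 + a² + 9*a)))
Q(-6, F)*W(17) = (2*(-5))*((1/44)*17*(-29 - 1*17² - 9*17)/(18 + 17² + 9*17)) = -5*17*(-29 - 1*289 - 153)/(22*(18 + 289 + 153)) = -5*17*(-29 - 289 - 153)/(22*460) = -5*17*(-471)/(22*460) = -10*(-8007/20240) = 8007/2024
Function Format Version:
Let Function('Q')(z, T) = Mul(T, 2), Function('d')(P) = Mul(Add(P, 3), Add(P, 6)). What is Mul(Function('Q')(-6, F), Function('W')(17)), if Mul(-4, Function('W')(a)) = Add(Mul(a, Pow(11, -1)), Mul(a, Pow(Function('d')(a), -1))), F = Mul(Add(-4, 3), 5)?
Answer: Rational(8007, 2024) ≈ 3.9560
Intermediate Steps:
F = -5 (F = Mul(-1, 5) = -5)
Function('d')(P) = Mul(Add(3, P), Add(6, P))
Function('Q')(z, T) = Mul(2, T)
Function('W')(a) = Add(Mul(Rational(-1, 44), a), Mul(Rational(-1, 4), a, Pow(Add(18, Pow(a, 2), Mul(9, a)), -1))) (Function('W')(a) = Mul(Rational(-1, 4), Add(Mul(a, Pow(11, -1)), Mul(a, Pow(Add(18, Pow(a, 2), Mul(9, a)), -1)))) = Mul(Rational(-1, 4), Add(Mul(a, Rational(1, 11)), Mul(a, Pow(Add(18, Pow(a, 2), Mul(9, a)), -1)))) = Mul(Rational(-1, 4), Add(Mul(Rational(1, 11), a), Mul(a, Pow(Add(18, Pow(a, 2), Mul(9, a)), -1)))) = Add(Mul(Rational(-1, 44), a), Mul(Rational(-1, 4), a, Pow(Add(18, Pow(a, 2), Mul(9, a)), -1))))
Mul(Function('Q')(-6, F), Function('W')(17)) = Mul(Mul(2, -5), Mul(Rational(1, 44), 17, Pow(Add(18, Pow(17, 2), Mul(9, 17)), -1), Add(-29, Mul(-1, Pow(17, 2)), Mul(-9, 17)))) = Mul(-10, Mul(Rational(1, 44), 17, Pow(Add(18, 289, 153), -1), Add(-29, Mul(-1, 289), -153))) = Mul(-10, Mul(Rational(1, 44), 17, Pow(460, -1), Add(-29, -289, -153))) = Mul(-10, Mul(Rational(1, 44), 17, Rational(1, 460), -471)) = Mul(-10, Rational(-8007, 20240)) = Rational(8007, 2024)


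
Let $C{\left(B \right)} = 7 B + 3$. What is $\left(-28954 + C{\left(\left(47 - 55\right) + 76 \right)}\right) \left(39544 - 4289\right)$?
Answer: $-1003886125$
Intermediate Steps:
$C{\left(B \right)} = 3 + 7 B$
$\left(-28954 + C{\left(\left(47 - 55\right) + 76 \right)}\right) \left(39544 - 4289\right) = \left(-28954 + \left(3 + 7 \left(\left(47 - 55\right) + 76\right)\right)\right) \left(39544 - 4289\right) = \left(-28954 + \left(3 + 7 \left(-8 + 76\right)\right)\right) \left(39544 + \left(-22116 + 17827\right)\right) = \left(-28954 + \left(3 + 7 \cdot 68\right)\right) \left(39544 - 4289\right) = \left(-28954 + \left(3 + 476\right)\right) 35255 = \left(-28954 + 479\right) 35255 = \left(-28475\right) 35255 = -1003886125$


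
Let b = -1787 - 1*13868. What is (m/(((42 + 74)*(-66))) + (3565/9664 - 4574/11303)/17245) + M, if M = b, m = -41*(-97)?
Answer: -28222356131522968697/1802709657545280 ≈ -15656.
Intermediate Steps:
m = 3977
b = -15655 (b = -1787 - 13868 = -15655)
M = -15655
(m/(((42 + 74)*(-66))) + (3565/9664 - 4574/11303)/17245) + M = (3977/(((42 + 74)*(-66))) + (3565/9664 - 4574/11303)/17245) - 15655 = (3977/((116*(-66))) + (3565*(1/9664) - 4574*1/11303)*(1/17245)) - 15655 = (3977/(-7656) + (3565/9664 - 4574/11303)*(1/17245)) - 15655 = (3977*(-1/7656) - 3907941/109232192*1/17245) - 15655 = (-3977/7656 - 3907941/1883709151040) - 15655 = -936442651610297/1802709657545280 - 15655 = -28222356131522968697/1802709657545280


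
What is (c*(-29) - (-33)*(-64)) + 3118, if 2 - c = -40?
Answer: -212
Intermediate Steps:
c = 42 (c = 2 - 1*(-40) = 2 + 40 = 42)
(c*(-29) - (-33)*(-64)) + 3118 = (42*(-29) - (-33)*(-64)) + 3118 = (-1218 - 1*2112) + 3118 = (-1218 - 2112) + 3118 = -3330 + 3118 = -212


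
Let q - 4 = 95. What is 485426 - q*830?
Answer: 403256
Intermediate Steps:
q = 99 (q = 4 + 95 = 99)
485426 - q*830 = 485426 - 99*830 = 485426 - 1*82170 = 485426 - 82170 = 403256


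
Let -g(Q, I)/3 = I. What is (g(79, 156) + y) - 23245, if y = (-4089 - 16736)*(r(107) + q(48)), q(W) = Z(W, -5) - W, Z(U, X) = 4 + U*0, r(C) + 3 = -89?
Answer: 2808487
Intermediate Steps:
r(C) = -92 (r(C) = -3 - 89 = -92)
g(Q, I) = -3*I
Z(U, X) = 4 (Z(U, X) = 4 + 0 = 4)
q(W) = 4 - W
y = 2832200 (y = (-4089 - 16736)*(-92 + (4 - 1*48)) = -20825*(-92 + (4 - 48)) = -20825*(-92 - 44) = -20825*(-136) = 2832200)
(g(79, 156) + y) - 23245 = (-3*156 + 2832200) - 23245 = (-468 + 2832200) - 23245 = 2831732 - 23245 = 2808487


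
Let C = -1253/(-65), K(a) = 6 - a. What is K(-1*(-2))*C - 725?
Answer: -42113/65 ≈ -647.89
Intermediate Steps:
C = 1253/65 (C = -1253*(-1/65) = 1253/65 ≈ 19.277)
K(-1*(-2))*C - 725 = (6 - (-1)*(-2))*(1253/65) - 725 = (6 - 1*2)*(1253/65) - 725 = (6 - 2)*(1253/65) - 725 = 4*(1253/65) - 725 = 5012/65 - 725 = -42113/65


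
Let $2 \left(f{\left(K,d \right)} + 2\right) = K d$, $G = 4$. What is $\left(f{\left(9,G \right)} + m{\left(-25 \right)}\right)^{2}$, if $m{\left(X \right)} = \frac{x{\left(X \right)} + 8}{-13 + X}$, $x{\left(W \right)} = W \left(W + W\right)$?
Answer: $\frac{105625}{361} \approx 292.59$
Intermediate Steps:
$x{\left(W \right)} = 2 W^{2}$ ($x{\left(W \right)} = W 2 W = 2 W^{2}$)
$f{\left(K,d \right)} = -2 + \frac{K d}{2}$
$m{\left(X \right)} = \frac{8 + 2 X^{2}}{-13 + X}$ ($m{\left(X \right)} = \frac{2 X^{2} + 8}{-13 + X} = \frac{8 + 2 X^{2}}{-13 + X}$)
$\left(f{\left(9,G \right)} + m{\left(-25 \right)}\right)^{2} = \left(\left(-2 + \frac{1}{2} \cdot 9 \cdot 4\right) + \frac{2 \left(4 + \left(-25\right)^{2}\right)}{-13 - 25}\right)^{2} = \left(\left(-2 + 18\right) + \frac{2 \left(4 + 625\right)}{-38}\right)^{2} = \left(16 + 2 \left(- \frac{1}{38}\right) 629\right)^{2} = \left(16 - \frac{629}{19}\right)^{2} = \left(- \frac{325}{19}\right)^{2} = \frac{105625}{361}$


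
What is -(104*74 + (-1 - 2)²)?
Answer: -7705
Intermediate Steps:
-(104*74 + (-1 - 2)²) = -(7696 + (-3)²) = -(7696 + 9) = -1*7705 = -7705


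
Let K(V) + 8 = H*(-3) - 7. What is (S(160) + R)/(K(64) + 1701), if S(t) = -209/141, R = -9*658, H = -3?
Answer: -835211/238995 ≈ -3.4947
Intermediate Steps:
R = -5922
K(V) = -6 (K(V) = -8 + (-3*(-3) - 7) = -8 + (9 - 7) = -8 + 2 = -6)
S(t) = -209/141 (S(t) = -209*1/141 = -209/141)
(S(160) + R)/(K(64) + 1701) = (-209/141 - 5922)/(-6 + 1701) = -835211/141/1695 = -835211/141*1/1695 = -835211/238995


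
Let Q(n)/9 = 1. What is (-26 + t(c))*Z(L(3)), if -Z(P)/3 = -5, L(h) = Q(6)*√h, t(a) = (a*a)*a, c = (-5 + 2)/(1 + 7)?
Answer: -200085/512 ≈ -390.79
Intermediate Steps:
Q(n) = 9 (Q(n) = 9*1 = 9)
c = -3/8 ≈ -0.37500
t(a) = a³ (t(a) = a²*a = a³)
L(h) = 9*√h
Z(P) = 15 (Z(P) = -3*(-5) = 15)
(-26 + t(c))*Z(L(3)) = (-26 + (-3/8)³)*15 = (-26 - 27/512)*15 = -13339/512*15 = -200085/512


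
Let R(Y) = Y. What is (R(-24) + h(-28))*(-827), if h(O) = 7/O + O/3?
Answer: 333281/12 ≈ 27773.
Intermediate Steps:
h(O) = 7/O + O/3 (h(O) = 7/O + O*(1/3) = 7/O + O/3)
(R(-24) + h(-28))*(-827) = (-24 + (7/(-28) + (1/3)*(-28)))*(-827) = (-24 + (7*(-1/28) - 28/3))*(-827) = (-24 + (-1/4 - 28/3))*(-827) = (-24 - 115/12)*(-827) = -403/12*(-827) = 333281/12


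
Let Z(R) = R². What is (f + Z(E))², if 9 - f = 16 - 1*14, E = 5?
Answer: 1024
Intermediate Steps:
f = 7 (f = 9 - (16 - 1*14) = 9 - (16 - 14) = 9 - 1*2 = 9 - 2 = 7)
(f + Z(E))² = (7 + 5²)² = (7 + 25)² = 32² = 1024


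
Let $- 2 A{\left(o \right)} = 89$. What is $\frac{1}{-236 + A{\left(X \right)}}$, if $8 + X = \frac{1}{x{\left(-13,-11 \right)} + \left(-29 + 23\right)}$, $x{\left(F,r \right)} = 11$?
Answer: $- \frac{2}{561} \approx -0.0035651$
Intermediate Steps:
$X = - \frac{39}{5}$ ($X = -8 + \frac{1}{11 + \left(-29 + 23\right)} = -8 + \frac{1}{11 - 6} = -8 + \frac{1}{5} = - \frac{39}{5} \approx -7.8$)
$A{\left(o \right)} = - \frac{89}{2}$ ($A{\left(o \right)} = \left(- \frac{1}{2}\right) 89 = - \frac{89}{2}$)
$\frac{1}{-236 + A{\left(X \right)}} = \frac{1}{-236 - \frac{89}{2}} = \frac{1}{- \frac{561}{2}} = - \frac{2}{561}$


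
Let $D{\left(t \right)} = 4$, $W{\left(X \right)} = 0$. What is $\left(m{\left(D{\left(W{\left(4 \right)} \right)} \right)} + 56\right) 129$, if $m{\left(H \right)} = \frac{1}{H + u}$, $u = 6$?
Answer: $\frac{72369}{10} \approx 7236.9$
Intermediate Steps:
$m{\left(H \right)} = \frac{1}{6 + H}$ ($m{\left(H \right)} = \frac{1}{H + 6} = \frac{1}{6 + H}$)
$\left(m{\left(D{\left(W{\left(4 \right)} \right)} \right)} + 56\right) 129 = \left(\frac{1}{6 + 4} + 56\right) 129 = \left(\frac{1}{10} + 56\right) 129 = \frac{561}{10} \cdot 129 = \frac{72369}{10}$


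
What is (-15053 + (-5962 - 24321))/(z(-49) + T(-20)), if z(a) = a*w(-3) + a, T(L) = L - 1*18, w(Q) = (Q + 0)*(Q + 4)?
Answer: -3778/5 ≈ -755.60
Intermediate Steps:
w(Q) = Q*(4 + Q)
T(L) = -18 + L (T(L) = L - 18 = -18 + L)
z(a) = -2*a (z(a) = a*(-3*(4 - 3)) + a = a*(-3*1) + a = a*(-3) + a = -3*a + a = -2*a)
(-15053 + (-5962 - 24321))/(z(-49) + T(-20)) = (-15053 + (-5962 - 24321))/(-2*(-49) + (-18 - 20)) = (-15053 - 30283)/(98 - 38) = -45336/60 = -45336*1/60 = -3778/5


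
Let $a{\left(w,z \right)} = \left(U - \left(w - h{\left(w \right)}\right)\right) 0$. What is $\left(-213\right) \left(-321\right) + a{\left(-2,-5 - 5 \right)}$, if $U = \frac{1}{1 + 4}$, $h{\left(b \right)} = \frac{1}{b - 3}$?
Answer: $68373$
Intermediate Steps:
$h{\left(b \right)} = \frac{1}{-3 + b}$
$U = \frac{1}{5} \approx 0.2$
$a{\left(w,z \right)} = 0$ ($a{\left(w,z \right)} = \left(\frac{1}{5} - \left(w - \frac{1}{-3 + w}\right)\right) 0 = \left(\frac{1}{5} + \frac{1}{-3 + w} - w\right) 0 = 0$)
$\left(-213\right) \left(-321\right) + a{\left(-2,-5 - 5 \right)} = \left(-213\right) \left(-321\right) + 0 = 68373 + 0 = 68373$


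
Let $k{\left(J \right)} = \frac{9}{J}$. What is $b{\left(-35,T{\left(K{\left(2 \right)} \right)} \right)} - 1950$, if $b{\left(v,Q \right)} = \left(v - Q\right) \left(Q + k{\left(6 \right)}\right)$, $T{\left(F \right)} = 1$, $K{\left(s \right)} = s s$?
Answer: $-2040$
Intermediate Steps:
$K{\left(s \right)} = s^{2}$
$b{\left(v,Q \right)} = \left(\frac{3}{2} + Q\right) \left(v - Q\right)$ ($b{\left(v,Q \right)} = \left(v - Q\right) \left(Q + \frac{9}{6}\right) = \left(v - Q\right) \left(Q + 9 \cdot \frac{1}{6}\right) = \left(v - Q\right) \left(Q + \frac{3}{2}\right) = \left(v - Q\right) \left(\frac{3}{2} + Q\right) = \left(\frac{3}{2} + Q\right) \left(v - Q\right)$)
$b{\left(-35,T{\left(K{\left(2 \right)} \right)} \right)} - 1950 = \left(- 1^{2} - \frac{3}{2} + \frac{3}{2} \left(-35\right) + 1 \left(-35\right)\right) - 1950 = \left(\left(-1\right) 1 - \frac{3}{2} - \frac{105}{2} - 35\right) - 1950 = \left(-1 - \frac{3}{2} - \frac{105}{2} - 35\right) - 1950 = -90 - 1950 = -2040$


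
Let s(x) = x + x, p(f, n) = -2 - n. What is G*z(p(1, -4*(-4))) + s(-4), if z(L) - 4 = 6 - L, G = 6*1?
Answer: 160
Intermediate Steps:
G = 6
s(x) = 2*x
z(L) = 10 - L (z(L) = 4 + (6 - L) = 10 - L)
G*z(p(1, -4*(-4))) + s(-4) = 6*(10 - (-2 - (-4)*(-4))) + 2*(-4) = 6*(10 - (-2 - 1*16)) - 8 = 6*(10 - (-2 - 16)) - 8 = 6*(10 - 1*(-18)) - 8 = 6*(10 + 18) - 8 = 6*28 - 8 = 168 - 8 = 160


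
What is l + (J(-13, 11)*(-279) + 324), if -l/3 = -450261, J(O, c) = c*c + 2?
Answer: 1316790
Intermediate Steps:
J(O, c) = 2 + c**2 (J(O, c) = c**2 + 2 = 2 + c**2)
l = 1350783 (l = -3*(-450261) = 1350783)
l + (J(-13, 11)*(-279) + 324) = 1350783 + ((2 + 11**2)*(-279) + 324) = 1350783 + ((2 + 121)*(-279) + 324) = 1350783 + (123*(-279) + 324) = 1350783 + (-34317 + 324) = 1350783 - 33993 = 1316790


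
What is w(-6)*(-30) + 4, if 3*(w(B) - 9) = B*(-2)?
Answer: -386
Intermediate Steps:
w(B) = 9 - 2*B/3 (w(B) = 9 + (B*(-2))/3 = 9 + (-2*B)/3 = 9 - 2*B/3)
w(-6)*(-30) + 4 = (9 - ⅔*(-6))*(-30) + 4 = (9 + 4)*(-30) + 4 = 13*(-30) + 4 = -390 + 4 = -386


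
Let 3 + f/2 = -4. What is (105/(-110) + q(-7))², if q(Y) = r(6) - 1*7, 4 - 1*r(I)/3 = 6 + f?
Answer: 380689/484 ≈ 786.55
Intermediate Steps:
f = -14 (f = -6 + 2*(-4) = -6 - 8 = -14)
r(I) = 36 (r(I) = 12 - 3*(6 - 14) = 12 - 3*(-8) = 12 + 24 = 36)
q(Y) = 29 (q(Y) = 36 - 1*7 = 36 - 7 = 29)
(105/(-110) + q(-7))² = (105/(-110) + 29)² = (105*(-1/110) + 29)² = (-21/22 + 29)² = (617/22)² = 380689/484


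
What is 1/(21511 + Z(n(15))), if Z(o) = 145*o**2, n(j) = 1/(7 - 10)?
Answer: 9/193744 ≈ 4.6453e-5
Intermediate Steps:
n(j) = -1/3 (n(j) = 1/(-3) = -1/3)
1/(21511 + Z(n(15))) = 1/(21511 + 145*(-1/3)**2) = 1/(21511 + 145*(1/9)) = 1/(21511 + 145/9) = 1/(193744/9) = 9/193744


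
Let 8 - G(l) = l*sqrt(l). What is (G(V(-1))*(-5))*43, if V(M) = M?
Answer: -1720 - 215*I ≈ -1720.0 - 215.0*I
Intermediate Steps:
G(l) = 8 - l**(3/2) (G(l) = 8 - l*sqrt(l) = 8 - l**(3/2))
(G(V(-1))*(-5))*43 = ((8 - (-1)**(3/2))*(-5))*43 = ((8 - (-1)*I)*(-5))*43 = ((8 + I)*(-5))*43 = (-40 - 5*I)*43 = -1720 - 215*I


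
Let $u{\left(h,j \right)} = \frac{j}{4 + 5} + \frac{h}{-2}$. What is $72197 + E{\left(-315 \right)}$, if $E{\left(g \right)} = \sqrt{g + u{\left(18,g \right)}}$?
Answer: $72197 + i \sqrt{359} \approx 72197.0 + 18.947 i$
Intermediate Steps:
$u{\left(h,j \right)} = - \frac{h}{2} + \frac{j}{9}$ ($u{\left(h,j \right)} = \frac{j}{9} + h \left(- \frac{1}{2}\right) = j \frac{1}{9} - \frac{h}{2} = \frac{j}{9} - \frac{h}{2} = - \frac{h}{2} + \frac{j}{9}$)
$E{\left(g \right)} = \sqrt{-9 + \frac{10 g}{9}}$ ($E{\left(g \right)} = \sqrt{g + \left(\left(- \frac{1}{2}\right) 18 + \frac{g}{9}\right)} = \sqrt{g + \left(-9 + \frac{g}{9}\right)} = \sqrt{-9 + \frac{10 g}{9}}$)
$72197 + E{\left(-315 \right)} = 72197 + \frac{\sqrt{-81 + 10 \left(-315\right)}}{3} = 72197 + \frac{\sqrt{-81 - 3150}}{3} = 72197 + \frac{\sqrt{-3231}}{3} = 72197 + \frac{3 i \sqrt{359}}{3} = 72197 + i \sqrt{359}$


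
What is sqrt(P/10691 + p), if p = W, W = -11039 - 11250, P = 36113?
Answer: I*sqrt(2547190469926)/10691 ≈ 149.28*I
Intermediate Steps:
W = -22289
p = -22289
sqrt(P/10691 + p) = sqrt(36113/10691 - 22289) = sqrt(-238255586/10691) = I*sqrt(2547190469926)/10691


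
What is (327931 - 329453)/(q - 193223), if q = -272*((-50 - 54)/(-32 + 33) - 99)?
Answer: 1522/138007 ≈ 0.011028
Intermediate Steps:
q = 55216 (q = -272*(-104/1 - 99) = -272*(-104*1 - 99) = -272*(-104 - 99) = -272*(-203) = 55216)
(327931 - 329453)/(q - 193223) = (327931 - 329453)/(55216 - 193223) = -1522/(-138007) = -1522*(-1/138007) = 1522/138007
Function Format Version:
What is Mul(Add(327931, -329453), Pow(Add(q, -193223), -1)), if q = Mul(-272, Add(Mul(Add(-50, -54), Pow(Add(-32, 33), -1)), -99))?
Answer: Rational(1522, 138007) ≈ 0.011028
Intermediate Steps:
q = 55216 (q = Mul(-272, Add(Mul(-104, Pow(1, -1)), -99)) = Mul(-272, Add(Mul(-104, 1), -99)) = Mul(-272, Add(-104, -99)) = Mul(-272, -203) = 55216)
Mul(Add(327931, -329453), Pow(Add(q, -193223), -1)) = Mul(Add(327931, -329453), Pow(Add(55216, -193223), -1)) = Mul(-1522, Pow(-138007, -1)) = Mul(-1522, Rational(-1, 138007)) = Rational(1522, 138007)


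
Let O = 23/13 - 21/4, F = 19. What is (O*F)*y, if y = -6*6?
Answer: 30951/13 ≈ 2380.8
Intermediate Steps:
O = -181/52 (O = 23*(1/13) - 21*1/4 = 23/13 - 21/4 = -181/52 ≈ -3.4808)
y = -36
(O*F)*y = -181/52*19*(-36) = -3439/52*(-36) = 30951/13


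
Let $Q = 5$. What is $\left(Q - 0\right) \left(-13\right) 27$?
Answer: $-1755$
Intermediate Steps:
$\left(Q - 0\right) \left(-13\right) 27 = \left(5 - 0\right) \left(-13\right) 27 = \left(5 + 0\right) \left(-13\right) 27 = 5 \left(-13\right) 27 = \left(-65\right) 27 = -1755$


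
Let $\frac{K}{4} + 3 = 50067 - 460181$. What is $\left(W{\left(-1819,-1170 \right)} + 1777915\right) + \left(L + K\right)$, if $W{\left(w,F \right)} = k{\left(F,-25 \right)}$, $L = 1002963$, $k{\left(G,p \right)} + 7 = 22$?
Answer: $1140425$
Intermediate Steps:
$k{\left(G,p \right)} = 15$ ($k{\left(G,p \right)} = -7 + 22 = 15$)
$K = -1640468$ ($K = -12 + 4 \left(50067 - 460181\right) = -12 + 4 \left(-410114\right) = -12 - 1640456 = -1640468$)
$W{\left(w,F \right)} = 15$
$\left(W{\left(-1819,-1170 \right)} + 1777915\right) + \left(L + K\right) = \left(15 + 1777915\right) + \left(1002963 - 1640468\right) = 1777930 - 637505 = 1140425$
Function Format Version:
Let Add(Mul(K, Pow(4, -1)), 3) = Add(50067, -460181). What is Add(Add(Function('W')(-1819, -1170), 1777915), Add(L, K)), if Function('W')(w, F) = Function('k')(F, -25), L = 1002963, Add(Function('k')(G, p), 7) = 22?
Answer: 1140425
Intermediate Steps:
Function('k')(G, p) = 15 (Function('k')(G, p) = Add(-7, 22) = 15)
K = -1640468 (K = Add(-12, Mul(4, Add(50067, -460181))) = Add(-12, Mul(4, -410114)) = Add(-12, -1640456) = -1640468)
Function('W')(w, F) = 15
Add(Add(Function('W')(-1819, -1170), 1777915), Add(L, K)) = Add(Add(15, 1777915), Add(1002963, -1640468)) = Add(1777930, -637505) = 1140425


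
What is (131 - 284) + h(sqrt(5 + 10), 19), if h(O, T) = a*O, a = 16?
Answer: -153 + 16*sqrt(15) ≈ -91.032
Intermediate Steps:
h(O, T) = 16*O
(131 - 284) + h(sqrt(5 + 10), 19) = (131 - 284) + 16*sqrt(5 + 10) = -153 + 16*sqrt(15)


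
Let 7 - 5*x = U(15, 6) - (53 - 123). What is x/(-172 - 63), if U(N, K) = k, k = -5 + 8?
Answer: 66/1175 ≈ 0.056170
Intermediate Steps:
k = 3
U(N, K) = 3
x = -66/5 (x = 7/5 - (3 - (53 - 123))/5 = 7/5 - (3 - 1*(-70))/5 = 7/5 - (3 + 70)/5 = 7/5 - ⅕*73 = 7/5 - 73/5 = -66/5 ≈ -13.200)
x/(-172 - 63) = -66/5/(-172 - 63) = -66/5/(-235) = -1/235*(-66/5) = 66/1175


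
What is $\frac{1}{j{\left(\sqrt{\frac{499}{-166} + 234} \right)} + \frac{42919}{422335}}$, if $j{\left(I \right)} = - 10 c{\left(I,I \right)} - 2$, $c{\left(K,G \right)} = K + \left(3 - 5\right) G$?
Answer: $\frac{28104423212555}{341920494641103167} + \frac{891834261125 \sqrt{6365270}}{341920494641103167} \approx 0.0066628$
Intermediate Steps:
$c{\left(K,G \right)} = K - 2 G$
$j{\left(I \right)} = -2 + 10 I$ ($j{\left(I \right)} = - 10 \left(I - 2 I\right) - 2 = - 10 \left(- I\right) - 2 = 10 I - 2 = -2 + 10 I$)
$\frac{1}{j{\left(\sqrt{\frac{499}{-166} + 234} \right)} + \frac{42919}{422335}} = \frac{1}{\left(-2 + 10 \sqrt{\frac{499}{-166} + 234}\right) + \frac{42919}{422335}} = \frac{1}{\left(-2 + 10 \sqrt{499 \left(- \frac{1}{166}\right) + 234}\right) + 42919 \cdot \frac{1}{422335}} = \frac{1}{\left(-2 + 10 \sqrt{- \frac{499}{166} + 234}\right) + \frac{42919}{422335}} = \frac{1}{\left(-2 + 10 \sqrt{\frac{38345}{166}}\right) + \frac{42919}{422335}} = \frac{1}{\left(-2 + 10 \frac{\sqrt{6365270}}{166}\right) + \frac{42919}{422335}} = \frac{1}{\left(-2 + \frac{5 \sqrt{6365270}}{83}\right) + \frac{42919}{422335}} = \frac{1}{- \frac{801751}{422335} + \frac{5 \sqrt{6365270}}{83}}$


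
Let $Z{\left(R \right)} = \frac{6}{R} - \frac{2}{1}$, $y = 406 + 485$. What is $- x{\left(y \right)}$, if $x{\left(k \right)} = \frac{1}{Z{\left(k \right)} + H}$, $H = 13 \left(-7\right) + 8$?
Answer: $\frac{297}{25243} \approx 0.011766$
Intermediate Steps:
$y = 891$
$H = -83$ ($H = -91 + 8 = -83$)
$Z{\left(R \right)} = -2 + \frac{6}{R}$ ($Z{\left(R \right)} = \frac{6}{R} - 2 = -2 + \frac{6}{R}$)
$x{\left(k \right)} = \frac{1}{-85 + \frac{6}{k}}$ ($x{\left(k \right)} = \frac{1}{\left(-2 + \frac{6}{k}\right) - 83} = \frac{1}{-85 + \frac{6}{k}}$)
$- x{\left(y \right)} = - \frac{\left(-1\right) 891}{-6 + 85 \cdot 891} = - \frac{\left(-1\right) 891}{-6 + 75735} = - \frac{\left(-1\right) 891}{75729} = \left(-1\right) \left(- \frac{297}{25243}\right) = \frac{297}{25243}$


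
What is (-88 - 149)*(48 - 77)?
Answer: 6873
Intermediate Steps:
(-88 - 149)*(48 - 77) = -237*(-29) = 6873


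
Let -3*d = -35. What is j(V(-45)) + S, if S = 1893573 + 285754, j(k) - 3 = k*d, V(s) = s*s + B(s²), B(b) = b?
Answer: 2226580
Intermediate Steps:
d = 35/3 (d = -⅓*(-35) = 35/3 ≈ 11.667)
V(s) = 2*s² (V(s) = s*s + s² = s² + s² = 2*s²)
j(k) = 3 + 35*k/3 (j(k) = 3 + k*(35/3) = 3 + 35*k/3)
S = 2179327
j(V(-45)) + S = (3 + 35*(2*(-45)²)/3) + 2179327 = (3 + 35*(2*2025)/3) + 2179327 = (3 + (35/3)*4050) + 2179327 = (3 + 47250) + 2179327 = 47253 + 2179327 = 2226580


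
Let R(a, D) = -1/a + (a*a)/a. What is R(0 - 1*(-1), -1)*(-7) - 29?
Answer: -29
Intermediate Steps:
R(a, D) = a - 1/a (R(a, D) = -1/a + a²/a = -1/a + a = a - 1/a)
R(0 - 1*(-1), -1)*(-7) - 29 = ((0 - 1*(-1)) - 1/(0 - 1*(-1)))*(-7) - 29 = ((0 + 1) - 1/(0 + 1))*(-7) - 29 = (1 - 1/1)*(-7) - 29 = (1 - 1*1)*(-7) - 29 = (1 - 1)*(-7) - 29 = 0*(-7) - 29 = 0 - 29 = -29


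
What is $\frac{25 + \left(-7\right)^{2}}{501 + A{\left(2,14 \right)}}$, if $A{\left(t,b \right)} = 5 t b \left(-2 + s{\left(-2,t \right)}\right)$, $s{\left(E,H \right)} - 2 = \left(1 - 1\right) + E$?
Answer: $\frac{74}{221} \approx 0.33484$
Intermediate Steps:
$s{\left(E,H \right)} = 2 + E$ ($s{\left(E,H \right)} = 2 + \left(\left(1 - 1\right) + E\right) = 2 + \left(0 + E\right) = 2 + E$)
$A{\left(t,b \right)} = - 10 b t$ ($A{\left(t,b \right)} = 5 t b \left(-2 + \left(2 - 2\right)\right) = 5 b t \left(-2 + 0\right) = 5 b t \left(-2\right) = - 10 b t$)
$\frac{25 + \left(-7\right)^{2}}{501 + A{\left(2,14 \right)}} = \frac{25 + \left(-7\right)^{2}}{501 - 140 \cdot 2} = \frac{25 + 49}{501 - 280} = \frac{74}{221}$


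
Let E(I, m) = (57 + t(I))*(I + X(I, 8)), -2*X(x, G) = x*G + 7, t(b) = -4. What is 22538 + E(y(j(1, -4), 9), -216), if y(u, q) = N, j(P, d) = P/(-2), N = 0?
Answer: 44705/2 ≈ 22353.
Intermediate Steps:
j(P, d) = -P/2 (j(P, d) = P*(-½) = -P/2)
X(x, G) = -7/2 - G*x/2 (X(x, G) = -(x*G + 7)/2 = -(G*x + 7)/2 = -(7 + G*x)/2 = -7/2 - G*x/2)
y(u, q) = 0
E(I, m) = -371/2 - 159*I (E(I, m) = (57 - 4)*(I + (-7/2 - ½*8*I)) = 53*(I + (-7/2 - 4*I)) = 53*(-7/2 - 3*I) = -371/2 - 159*I)
22538 + E(y(j(1, -4), 9), -216) = 22538 + (-371/2 - 159*0) = 22538 + (-371/2 + 0) = 22538 - 371/2 = 44705/2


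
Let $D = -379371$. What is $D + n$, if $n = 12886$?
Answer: $-366485$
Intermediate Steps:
$D + n = -379371 + 12886 = -366485$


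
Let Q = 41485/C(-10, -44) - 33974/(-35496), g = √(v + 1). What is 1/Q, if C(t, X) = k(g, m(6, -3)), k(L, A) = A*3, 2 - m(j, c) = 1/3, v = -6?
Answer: 17748/147272143 ≈ 0.00012051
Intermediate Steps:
m(j, c) = 5/3 (m(j, c) = 2 - 1/3 = 2 - 1*⅓ = 2 - ⅓ = 5/3)
g = I*√5 (g = √(-6 + 1) = √(-5) = I*√5 ≈ 2.2361*I)
k(L, A) = 3*A
C(t, X) = 5 (C(t, X) = 3*(5/3) = 5)
Q = 147272143/17748 (Q = 41485/5 - 33974/(-35496) = 41485*(⅕) - 33974*(-1/35496) = 8297 + 16987/17748 = 147272143/17748 ≈ 8298.0)
1/Q = 1/(147272143/17748) = 17748/147272143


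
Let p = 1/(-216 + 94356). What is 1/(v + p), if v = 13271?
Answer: 94140/1249331941 ≈ 7.5352e-5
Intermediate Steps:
p = 1/94140 ≈ 1.0622e-5
1/(v + p) = 1/(13271 + 1/94140) = 1/(1249331941/94140) = 94140/1249331941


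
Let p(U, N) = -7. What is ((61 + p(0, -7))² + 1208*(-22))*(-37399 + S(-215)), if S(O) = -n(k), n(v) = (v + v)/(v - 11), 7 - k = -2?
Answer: 884647400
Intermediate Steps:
k = 9 (k = 7 - 1*(-2) = 7 + 2 = 9)
n(v) = 2*v/(-11 + v) (n(v) = (2*v)/(-11 + v) = 2*v/(-11 + v))
S(O) = 9 (S(O) = -2*9/(-11 + 9) = -2*9/(-2) = -2*9*(-1)/2 = -1*(-9) = 9)
((61 + p(0, -7))² + 1208*(-22))*(-37399 + S(-215)) = ((61 - 7)² + 1208*(-22))*(-37399 + 9) = (54² - 26576)*(-37390) = (2916 - 26576)*(-37390) = -23660*(-37390) = 884647400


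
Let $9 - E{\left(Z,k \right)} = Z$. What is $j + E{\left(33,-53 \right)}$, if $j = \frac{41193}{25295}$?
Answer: $- \frac{565887}{25295} \approx -22.371$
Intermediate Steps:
$E{\left(Z,k \right)} = 9 - Z$
$j = \frac{41193}{25295}$ ($j = 41193 \cdot \frac{1}{25295} = \frac{41193}{25295} \approx 1.6285$)
$j + E{\left(33,-53 \right)} = \frac{41193}{25295} + \left(9 - 33\right) = \frac{41193}{25295} - 24 = - \frac{565887}{25295}$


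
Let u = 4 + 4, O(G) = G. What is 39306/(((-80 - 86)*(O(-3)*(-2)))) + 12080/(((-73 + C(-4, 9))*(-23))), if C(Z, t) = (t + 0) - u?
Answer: -1105397/34362 ≈ -32.169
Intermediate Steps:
u = 8
C(Z, t) = -8 + t (C(Z, t) = (t + 0) - 1*8 = t - 8 = -8 + t)
39306/(((-80 - 86)*(O(-3)*(-2)))) + 12080/(((-73 + C(-4, 9))*(-23))) = 39306/(((-80 - 86)*(-3*(-2)))) + 12080/(((-73 + (-8 + 9))*(-23))) = 39306/((-166*6)) + 12080/(((-73 + 1)*(-23))) = 39306/(-996) + 12080/((-72*(-23))) = 39306*(-1/996) + 12080/1656 = -6551/166 + 12080*(1/1656) = -6551/166 + 1510/207 = -1105397/34362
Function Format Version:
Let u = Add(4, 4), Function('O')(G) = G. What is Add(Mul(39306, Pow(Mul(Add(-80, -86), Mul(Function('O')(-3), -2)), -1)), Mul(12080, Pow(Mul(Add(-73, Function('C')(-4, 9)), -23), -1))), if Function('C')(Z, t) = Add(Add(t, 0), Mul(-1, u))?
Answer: Rational(-1105397, 34362) ≈ -32.169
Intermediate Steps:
u = 8
Function('C')(Z, t) = Add(-8, t) (Function('C')(Z, t) = Add(Add(t, 0), Mul(-1, 8)) = Add(t, -8) = Add(-8, t))
Add(Mul(39306, Pow(Mul(Add(-80, -86), Mul(Function('O')(-3), -2)), -1)), Mul(12080, Pow(Mul(Add(-73, Function('C')(-4, 9)), -23), -1))) = Add(Mul(39306, Pow(Mul(Add(-80, -86), Mul(-3, -2)), -1)), Mul(12080, Pow(Mul(Add(-73, Add(-8, 9)), -23), -1))) = Add(Mul(39306, Pow(Mul(-166, 6), -1)), Mul(12080, Pow(Mul(Add(-73, 1), -23), -1))) = Add(Mul(39306, Pow(-996, -1)), Mul(12080, Pow(Mul(-72, -23), -1))) = Add(Mul(39306, Rational(-1, 996)), Mul(12080, Pow(1656, -1))) = Add(Rational(-6551, 166), Mul(12080, Rational(1, 1656))) = Add(Rational(-6551, 166), Rational(1510, 207)) = Rational(-1105397, 34362)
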